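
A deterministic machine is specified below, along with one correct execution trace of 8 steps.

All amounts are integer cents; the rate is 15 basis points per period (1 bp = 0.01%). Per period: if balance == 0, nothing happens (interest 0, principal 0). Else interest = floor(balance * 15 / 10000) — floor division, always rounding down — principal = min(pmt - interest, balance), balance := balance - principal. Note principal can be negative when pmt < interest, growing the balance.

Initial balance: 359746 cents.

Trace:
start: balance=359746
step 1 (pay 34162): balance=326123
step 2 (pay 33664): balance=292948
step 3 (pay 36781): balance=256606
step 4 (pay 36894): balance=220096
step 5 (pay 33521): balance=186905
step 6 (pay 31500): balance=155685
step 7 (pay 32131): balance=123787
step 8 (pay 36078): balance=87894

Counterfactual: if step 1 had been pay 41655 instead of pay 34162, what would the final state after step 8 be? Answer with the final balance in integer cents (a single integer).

80322

(re-executing from step 1 with the substitution; state before step 1: balance=359746)
step 1 (pay 41655): balance=318630
step 2 (pay 33664): balance=285443
step 3 (pay 36781): balance=249090
step 4 (pay 36894): balance=212569
step 5 (pay 33521): balance=179366
step 6 (pay 31500): balance=148135
step 7 (pay 32131): balance=116226
step 8 (pay 36078): balance=80322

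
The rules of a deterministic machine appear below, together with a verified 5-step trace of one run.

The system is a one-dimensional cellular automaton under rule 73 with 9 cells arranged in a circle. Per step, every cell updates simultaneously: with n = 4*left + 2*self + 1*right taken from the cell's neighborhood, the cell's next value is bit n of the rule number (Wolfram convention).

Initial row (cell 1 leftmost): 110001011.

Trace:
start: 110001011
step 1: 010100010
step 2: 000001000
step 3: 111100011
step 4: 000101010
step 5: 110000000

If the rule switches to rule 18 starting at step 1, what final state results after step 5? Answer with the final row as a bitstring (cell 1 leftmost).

(re-executing steps 1..5 under rule 18; state before step 1: 110001011)
step 1: 001010000
step 2: 010001000
step 3: 101010100
step 4: 000000011
step 5: 100000100

100000100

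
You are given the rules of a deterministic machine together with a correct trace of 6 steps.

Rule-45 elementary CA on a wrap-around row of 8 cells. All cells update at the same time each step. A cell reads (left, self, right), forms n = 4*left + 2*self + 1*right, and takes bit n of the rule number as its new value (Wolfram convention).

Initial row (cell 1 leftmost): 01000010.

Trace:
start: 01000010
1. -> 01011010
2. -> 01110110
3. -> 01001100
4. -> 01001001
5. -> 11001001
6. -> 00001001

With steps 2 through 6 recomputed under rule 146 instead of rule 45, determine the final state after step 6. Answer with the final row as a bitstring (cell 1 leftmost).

(re-executing steps 2..6 under rule 146; state before step 2: 01011010)
2. -> 10000001
3. -> 01000010
4. -> 10100101
5. -> 00011000
6. -> 00100100

00100100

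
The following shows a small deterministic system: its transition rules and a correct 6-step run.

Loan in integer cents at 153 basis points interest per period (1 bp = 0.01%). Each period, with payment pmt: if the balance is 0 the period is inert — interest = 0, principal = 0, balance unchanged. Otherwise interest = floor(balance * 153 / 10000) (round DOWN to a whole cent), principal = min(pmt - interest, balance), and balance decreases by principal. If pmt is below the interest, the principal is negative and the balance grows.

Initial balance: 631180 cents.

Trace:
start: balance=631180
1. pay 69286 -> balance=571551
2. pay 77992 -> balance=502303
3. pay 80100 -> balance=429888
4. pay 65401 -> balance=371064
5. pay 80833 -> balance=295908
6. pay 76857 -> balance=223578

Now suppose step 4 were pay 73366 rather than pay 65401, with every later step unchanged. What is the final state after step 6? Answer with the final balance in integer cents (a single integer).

215367

(re-executing from step 4 with the substitution; state before step 4: balance=429888)
4. pay 73366 -> balance=363099
5. pay 80833 -> balance=287821
6. pay 76857 -> balance=215367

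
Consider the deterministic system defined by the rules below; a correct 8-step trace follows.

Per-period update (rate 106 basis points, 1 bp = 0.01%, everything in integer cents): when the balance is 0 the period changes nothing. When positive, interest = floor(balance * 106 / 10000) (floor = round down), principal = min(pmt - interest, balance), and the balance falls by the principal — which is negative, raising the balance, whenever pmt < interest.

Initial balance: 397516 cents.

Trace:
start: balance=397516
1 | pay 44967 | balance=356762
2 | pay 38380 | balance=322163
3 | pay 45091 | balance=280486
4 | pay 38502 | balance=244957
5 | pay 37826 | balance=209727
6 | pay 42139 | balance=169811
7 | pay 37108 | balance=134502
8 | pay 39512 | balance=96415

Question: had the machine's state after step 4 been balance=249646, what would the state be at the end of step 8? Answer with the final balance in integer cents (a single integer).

state after step 4 := balance=249646
5 | pay 37826 | balance=214466
6 | pay 42139 | balance=174600
7 | pay 37108 | balance=139342
8 | pay 39512 | balance=101307

101307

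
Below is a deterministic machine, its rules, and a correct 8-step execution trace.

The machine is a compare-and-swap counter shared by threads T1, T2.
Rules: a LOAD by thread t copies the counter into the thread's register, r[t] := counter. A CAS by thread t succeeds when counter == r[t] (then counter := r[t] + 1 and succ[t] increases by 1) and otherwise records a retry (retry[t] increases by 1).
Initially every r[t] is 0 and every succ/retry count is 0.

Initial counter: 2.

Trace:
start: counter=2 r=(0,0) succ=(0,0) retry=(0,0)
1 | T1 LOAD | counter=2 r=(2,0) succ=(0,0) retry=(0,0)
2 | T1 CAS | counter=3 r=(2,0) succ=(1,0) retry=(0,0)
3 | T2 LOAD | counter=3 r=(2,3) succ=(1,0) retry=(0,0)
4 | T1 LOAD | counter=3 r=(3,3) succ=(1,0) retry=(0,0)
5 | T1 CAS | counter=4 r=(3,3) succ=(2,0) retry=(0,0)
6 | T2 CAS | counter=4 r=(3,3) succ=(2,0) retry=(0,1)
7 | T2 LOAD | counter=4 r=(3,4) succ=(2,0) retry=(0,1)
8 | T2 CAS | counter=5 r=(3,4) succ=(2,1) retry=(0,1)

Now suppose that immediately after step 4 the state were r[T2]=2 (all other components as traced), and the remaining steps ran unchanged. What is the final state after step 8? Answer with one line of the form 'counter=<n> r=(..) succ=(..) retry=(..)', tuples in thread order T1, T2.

state after step 4 := counter=3 r=(3,2) succ=(1,0) retry=(0,0)
5 | T1 CAS | counter=4 r=(3,2) succ=(2,0) retry=(0,0)
6 | T2 CAS | counter=4 r=(3,2) succ=(2,0) retry=(0,1)
7 | T2 LOAD | counter=4 r=(3,4) succ=(2,0) retry=(0,1)
8 | T2 CAS | counter=5 r=(3,4) succ=(2,1) retry=(0,1)

counter=5 r=(3,4) succ=(2,1) retry=(0,1)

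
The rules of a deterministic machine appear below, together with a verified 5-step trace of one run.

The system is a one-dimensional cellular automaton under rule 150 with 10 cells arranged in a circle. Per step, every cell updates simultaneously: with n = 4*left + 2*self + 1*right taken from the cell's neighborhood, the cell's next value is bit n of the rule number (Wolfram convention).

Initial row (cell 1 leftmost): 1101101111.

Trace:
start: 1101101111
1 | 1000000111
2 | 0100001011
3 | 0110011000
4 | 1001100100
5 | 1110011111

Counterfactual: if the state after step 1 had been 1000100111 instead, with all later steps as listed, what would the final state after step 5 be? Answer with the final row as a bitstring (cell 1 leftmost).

state after step 1 := 1000100111
2 | 0101111011
3 | 0100110000
4 | 1111001000
5 | 0110111101

0110111101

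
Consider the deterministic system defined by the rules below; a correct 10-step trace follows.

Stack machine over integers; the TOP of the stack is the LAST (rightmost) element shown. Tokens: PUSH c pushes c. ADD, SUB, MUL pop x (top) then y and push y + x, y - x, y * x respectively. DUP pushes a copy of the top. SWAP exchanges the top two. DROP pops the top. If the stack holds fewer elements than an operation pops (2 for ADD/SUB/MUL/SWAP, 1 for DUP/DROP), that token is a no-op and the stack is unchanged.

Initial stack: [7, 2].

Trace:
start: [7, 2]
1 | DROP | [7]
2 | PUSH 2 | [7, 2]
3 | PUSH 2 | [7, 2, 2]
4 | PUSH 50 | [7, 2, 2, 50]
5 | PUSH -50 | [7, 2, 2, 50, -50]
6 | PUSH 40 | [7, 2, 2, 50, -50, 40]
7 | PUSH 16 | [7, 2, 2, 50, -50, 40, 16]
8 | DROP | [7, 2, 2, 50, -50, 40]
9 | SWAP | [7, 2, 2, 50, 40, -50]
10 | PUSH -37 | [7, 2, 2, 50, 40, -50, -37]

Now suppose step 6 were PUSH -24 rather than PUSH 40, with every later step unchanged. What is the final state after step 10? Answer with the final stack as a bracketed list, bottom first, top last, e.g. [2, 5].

(re-executing from step 6 with the substitution; state before step 6: [7, 2, 2, 50, -50])
6 | PUSH -24 | [7, 2, 2, 50, -50, -24]
7 | PUSH 16 | [7, 2, 2, 50, -50, -24, 16]
8 | DROP | [7, 2, 2, 50, -50, -24]
9 | SWAP | [7, 2, 2, 50, -24, -50]
10 | PUSH -37 | [7, 2, 2, 50, -24, -50, -37]

[7, 2, 2, 50, -24, -50, -37]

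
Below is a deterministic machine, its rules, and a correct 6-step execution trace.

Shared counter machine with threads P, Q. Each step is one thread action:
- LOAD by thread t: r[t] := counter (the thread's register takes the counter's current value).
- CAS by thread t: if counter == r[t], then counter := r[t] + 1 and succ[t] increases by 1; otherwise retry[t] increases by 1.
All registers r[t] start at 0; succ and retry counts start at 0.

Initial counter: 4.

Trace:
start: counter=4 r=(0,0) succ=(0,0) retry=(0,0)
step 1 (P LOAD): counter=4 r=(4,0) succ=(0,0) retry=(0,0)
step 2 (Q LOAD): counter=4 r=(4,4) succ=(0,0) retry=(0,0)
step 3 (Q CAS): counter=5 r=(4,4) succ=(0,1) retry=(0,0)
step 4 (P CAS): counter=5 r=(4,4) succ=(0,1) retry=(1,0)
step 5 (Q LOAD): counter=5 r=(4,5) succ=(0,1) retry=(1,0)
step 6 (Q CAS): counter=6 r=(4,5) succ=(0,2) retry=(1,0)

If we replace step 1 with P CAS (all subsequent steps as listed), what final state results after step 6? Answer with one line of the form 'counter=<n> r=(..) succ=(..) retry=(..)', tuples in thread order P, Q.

(re-executing from step 1 with the substitution; state before step 1: counter=4 r=(0,0) succ=(0,0) retry=(0,0))
step 1 (P CAS): counter=4 r=(0,0) succ=(0,0) retry=(1,0)
step 2 (Q LOAD): counter=4 r=(0,4) succ=(0,0) retry=(1,0)
step 3 (Q CAS): counter=5 r=(0,4) succ=(0,1) retry=(1,0)
step 4 (P CAS): counter=5 r=(0,4) succ=(0,1) retry=(2,0)
step 5 (Q LOAD): counter=5 r=(0,5) succ=(0,1) retry=(2,0)
step 6 (Q CAS): counter=6 r=(0,5) succ=(0,2) retry=(2,0)

counter=6 r=(0,5) succ=(0,2) retry=(2,0)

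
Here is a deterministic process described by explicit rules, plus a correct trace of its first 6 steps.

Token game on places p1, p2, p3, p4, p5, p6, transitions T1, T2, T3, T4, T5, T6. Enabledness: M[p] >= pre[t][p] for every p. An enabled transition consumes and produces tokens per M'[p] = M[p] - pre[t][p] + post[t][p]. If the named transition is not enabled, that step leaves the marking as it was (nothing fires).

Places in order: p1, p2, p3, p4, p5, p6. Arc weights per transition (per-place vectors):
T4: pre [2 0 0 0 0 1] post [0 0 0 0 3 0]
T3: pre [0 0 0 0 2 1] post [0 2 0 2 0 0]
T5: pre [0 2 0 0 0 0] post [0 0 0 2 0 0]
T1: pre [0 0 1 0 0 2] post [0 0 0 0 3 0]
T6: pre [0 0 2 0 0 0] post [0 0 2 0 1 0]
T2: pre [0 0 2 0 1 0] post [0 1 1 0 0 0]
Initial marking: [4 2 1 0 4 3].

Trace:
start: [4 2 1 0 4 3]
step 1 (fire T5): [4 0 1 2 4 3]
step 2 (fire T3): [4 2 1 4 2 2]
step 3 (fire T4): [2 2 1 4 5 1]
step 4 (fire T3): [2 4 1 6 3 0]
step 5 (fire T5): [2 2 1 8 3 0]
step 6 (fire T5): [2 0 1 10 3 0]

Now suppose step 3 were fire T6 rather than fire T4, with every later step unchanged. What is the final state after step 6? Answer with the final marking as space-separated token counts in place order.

(re-executing from step 3 with the substitution; state before step 3: [4 2 1 4 2 2])
step 3 (fire T6): [4 2 1 4 2 2]
step 4 (fire T3): [4 4 1 6 0 1]
step 5 (fire T5): [4 2 1 8 0 1]
step 6 (fire T5): [4 0 1 10 0 1]

4 0 1 10 0 1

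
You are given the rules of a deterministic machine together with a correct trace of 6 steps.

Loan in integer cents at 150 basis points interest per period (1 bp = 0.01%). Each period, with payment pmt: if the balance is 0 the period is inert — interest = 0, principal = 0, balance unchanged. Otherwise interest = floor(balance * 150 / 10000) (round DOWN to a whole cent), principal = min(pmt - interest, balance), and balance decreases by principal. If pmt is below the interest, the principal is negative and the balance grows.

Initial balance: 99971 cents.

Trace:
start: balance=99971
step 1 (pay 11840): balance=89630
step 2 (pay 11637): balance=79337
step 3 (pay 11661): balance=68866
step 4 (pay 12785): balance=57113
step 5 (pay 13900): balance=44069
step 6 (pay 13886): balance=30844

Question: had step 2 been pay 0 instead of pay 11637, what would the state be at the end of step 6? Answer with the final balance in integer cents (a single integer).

43195

(re-executing from step 2 with the substitution; state before step 2: balance=89630)
step 2 (pay 0): balance=90974
step 3 (pay 11661): balance=80677
step 4 (pay 12785): balance=69102
step 5 (pay 13900): balance=56238
step 6 (pay 13886): balance=43195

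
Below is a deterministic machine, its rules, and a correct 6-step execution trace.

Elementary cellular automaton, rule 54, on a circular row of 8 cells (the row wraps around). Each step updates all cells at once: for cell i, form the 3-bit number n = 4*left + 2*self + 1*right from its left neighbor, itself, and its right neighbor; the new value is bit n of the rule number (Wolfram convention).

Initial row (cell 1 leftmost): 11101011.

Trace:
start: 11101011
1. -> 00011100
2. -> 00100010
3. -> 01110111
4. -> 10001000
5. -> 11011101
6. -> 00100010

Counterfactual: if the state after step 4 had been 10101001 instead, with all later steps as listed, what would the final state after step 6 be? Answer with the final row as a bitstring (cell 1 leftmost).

10000001

state after step 4 := 10101001
5. -> 01111110
6. -> 10000001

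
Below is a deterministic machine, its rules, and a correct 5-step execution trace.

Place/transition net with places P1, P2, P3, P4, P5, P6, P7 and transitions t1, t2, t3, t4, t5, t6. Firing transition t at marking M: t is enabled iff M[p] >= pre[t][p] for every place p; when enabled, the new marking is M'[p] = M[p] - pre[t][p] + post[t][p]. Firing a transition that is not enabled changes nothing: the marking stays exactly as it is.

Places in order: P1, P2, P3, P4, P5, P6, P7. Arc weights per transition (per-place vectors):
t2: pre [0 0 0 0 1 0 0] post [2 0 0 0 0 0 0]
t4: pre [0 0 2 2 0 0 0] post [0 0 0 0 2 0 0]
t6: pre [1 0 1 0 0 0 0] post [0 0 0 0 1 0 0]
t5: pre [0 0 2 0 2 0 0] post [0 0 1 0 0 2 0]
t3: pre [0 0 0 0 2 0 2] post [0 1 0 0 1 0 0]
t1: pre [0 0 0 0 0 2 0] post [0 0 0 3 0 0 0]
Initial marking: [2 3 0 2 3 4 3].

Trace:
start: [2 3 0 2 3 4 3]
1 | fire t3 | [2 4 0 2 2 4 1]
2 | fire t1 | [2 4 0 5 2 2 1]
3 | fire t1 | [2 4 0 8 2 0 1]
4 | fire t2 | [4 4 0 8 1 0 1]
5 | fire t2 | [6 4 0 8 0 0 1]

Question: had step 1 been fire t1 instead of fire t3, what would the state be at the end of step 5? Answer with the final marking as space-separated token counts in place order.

6 3 0 8 1 0 3

(re-executing from step 1 with the substitution; state before step 1: [2 3 0 2 3 4 3])
1 | fire t1 | [2 3 0 5 3 2 3]
2 | fire t1 | [2 3 0 8 3 0 3]
3 | fire t1 | [2 3 0 8 3 0 3]
4 | fire t2 | [4 3 0 8 2 0 3]
5 | fire t2 | [6 3 0 8 1 0 3]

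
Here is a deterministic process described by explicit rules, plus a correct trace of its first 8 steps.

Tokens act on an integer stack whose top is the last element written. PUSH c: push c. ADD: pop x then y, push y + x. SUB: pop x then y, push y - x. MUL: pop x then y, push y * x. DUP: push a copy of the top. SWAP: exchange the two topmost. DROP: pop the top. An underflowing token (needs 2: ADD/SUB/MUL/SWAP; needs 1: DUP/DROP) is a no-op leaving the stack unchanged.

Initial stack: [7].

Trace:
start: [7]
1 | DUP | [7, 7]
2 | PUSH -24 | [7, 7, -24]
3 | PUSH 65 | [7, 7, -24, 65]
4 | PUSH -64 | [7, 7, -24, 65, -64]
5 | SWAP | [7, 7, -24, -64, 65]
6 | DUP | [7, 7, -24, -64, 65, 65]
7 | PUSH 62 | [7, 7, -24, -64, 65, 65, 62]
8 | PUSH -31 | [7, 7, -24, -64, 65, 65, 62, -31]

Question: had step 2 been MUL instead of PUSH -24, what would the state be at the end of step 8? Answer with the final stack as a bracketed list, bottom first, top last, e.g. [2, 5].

[49, -64, 65, 65, 62, -31]

(re-executing from step 2 with the substitution; state before step 2: [7, 7])
2 | MUL | [49]
3 | PUSH 65 | [49, 65]
4 | PUSH -64 | [49, 65, -64]
5 | SWAP | [49, -64, 65]
6 | DUP | [49, -64, 65, 65]
7 | PUSH 62 | [49, -64, 65, 65, 62]
8 | PUSH -31 | [49, -64, 65, 65, 62, -31]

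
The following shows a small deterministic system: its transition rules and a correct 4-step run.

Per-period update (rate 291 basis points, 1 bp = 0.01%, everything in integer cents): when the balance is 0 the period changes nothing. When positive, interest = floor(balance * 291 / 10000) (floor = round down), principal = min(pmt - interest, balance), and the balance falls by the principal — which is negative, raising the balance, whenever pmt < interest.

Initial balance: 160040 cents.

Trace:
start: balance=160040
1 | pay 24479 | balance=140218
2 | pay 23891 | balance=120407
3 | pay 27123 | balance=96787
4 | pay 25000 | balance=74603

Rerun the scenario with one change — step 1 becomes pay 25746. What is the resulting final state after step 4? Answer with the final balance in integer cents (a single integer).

(re-executing from step 1 with the substitution; state before step 1: balance=160040)
1 | pay 25746 | balance=138951
2 | pay 23891 | balance=119103
3 | pay 27123 | balance=95445
4 | pay 25000 | balance=73222

73222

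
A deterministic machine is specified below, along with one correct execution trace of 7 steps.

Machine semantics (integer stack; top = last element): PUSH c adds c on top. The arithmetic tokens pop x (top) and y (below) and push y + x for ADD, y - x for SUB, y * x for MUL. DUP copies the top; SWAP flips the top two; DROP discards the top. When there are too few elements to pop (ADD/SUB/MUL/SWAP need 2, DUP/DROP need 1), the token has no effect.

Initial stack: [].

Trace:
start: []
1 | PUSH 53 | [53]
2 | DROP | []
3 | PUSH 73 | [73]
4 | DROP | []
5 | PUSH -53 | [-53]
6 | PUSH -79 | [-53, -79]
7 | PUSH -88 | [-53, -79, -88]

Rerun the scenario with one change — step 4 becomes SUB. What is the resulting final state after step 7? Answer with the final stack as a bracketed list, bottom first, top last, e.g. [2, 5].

[73, -53, -79, -88]

(re-executing from step 4 with the substitution; state before step 4: [73])
4 | SUB | [73]
5 | PUSH -53 | [73, -53]
6 | PUSH -79 | [73, -53, -79]
7 | PUSH -88 | [73, -53, -79, -88]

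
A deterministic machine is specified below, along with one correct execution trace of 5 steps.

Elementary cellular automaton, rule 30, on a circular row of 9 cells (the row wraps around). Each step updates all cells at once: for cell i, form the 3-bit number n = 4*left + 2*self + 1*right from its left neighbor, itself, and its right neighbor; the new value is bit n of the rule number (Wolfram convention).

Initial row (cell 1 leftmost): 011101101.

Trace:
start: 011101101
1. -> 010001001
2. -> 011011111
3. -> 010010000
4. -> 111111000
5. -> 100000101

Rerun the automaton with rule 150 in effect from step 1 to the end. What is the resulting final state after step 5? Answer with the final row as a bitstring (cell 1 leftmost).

(re-executing steps 1..5 under rule 150; state before step 1: 011101101)
1. -> 001000001
2. -> 111100011
3. -> 111010101
4. -> 110010100
5. -> 001110111

001110111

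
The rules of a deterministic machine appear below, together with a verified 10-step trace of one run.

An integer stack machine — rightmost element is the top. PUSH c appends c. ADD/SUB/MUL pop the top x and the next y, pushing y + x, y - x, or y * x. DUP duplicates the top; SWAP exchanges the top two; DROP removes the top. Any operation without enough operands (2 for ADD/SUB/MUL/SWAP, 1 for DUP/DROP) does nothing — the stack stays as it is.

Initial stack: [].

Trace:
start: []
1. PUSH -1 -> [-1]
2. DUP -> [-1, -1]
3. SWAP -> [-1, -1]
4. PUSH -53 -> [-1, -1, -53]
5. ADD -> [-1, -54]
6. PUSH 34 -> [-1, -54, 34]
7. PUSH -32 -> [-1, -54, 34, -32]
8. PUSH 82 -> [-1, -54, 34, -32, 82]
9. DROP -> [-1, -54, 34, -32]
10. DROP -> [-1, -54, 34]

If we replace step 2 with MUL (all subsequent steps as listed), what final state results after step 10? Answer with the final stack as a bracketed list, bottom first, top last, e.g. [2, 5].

[-54, 34]

(re-executing from step 2 with the substitution; state before step 2: [-1])
2. MUL -> [-1]
3. SWAP -> [-1]
4. PUSH -53 -> [-1, -53]
5. ADD -> [-54]
6. PUSH 34 -> [-54, 34]
7. PUSH -32 -> [-54, 34, -32]
8. PUSH 82 -> [-54, 34, -32, 82]
9. DROP -> [-54, 34, -32]
10. DROP -> [-54, 34]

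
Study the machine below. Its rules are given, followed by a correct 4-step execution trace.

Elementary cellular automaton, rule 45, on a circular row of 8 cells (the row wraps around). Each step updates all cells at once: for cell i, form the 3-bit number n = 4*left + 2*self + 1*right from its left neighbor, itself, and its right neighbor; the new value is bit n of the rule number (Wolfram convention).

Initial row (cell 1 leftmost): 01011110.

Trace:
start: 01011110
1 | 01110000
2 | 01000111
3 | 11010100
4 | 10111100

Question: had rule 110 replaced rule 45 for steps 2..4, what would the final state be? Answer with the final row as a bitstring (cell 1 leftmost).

00010011

(re-executing steps 2..4 under rule 110; state before step 2: 01110000)
2 | 11010000
3 | 11110001
4 | 00010011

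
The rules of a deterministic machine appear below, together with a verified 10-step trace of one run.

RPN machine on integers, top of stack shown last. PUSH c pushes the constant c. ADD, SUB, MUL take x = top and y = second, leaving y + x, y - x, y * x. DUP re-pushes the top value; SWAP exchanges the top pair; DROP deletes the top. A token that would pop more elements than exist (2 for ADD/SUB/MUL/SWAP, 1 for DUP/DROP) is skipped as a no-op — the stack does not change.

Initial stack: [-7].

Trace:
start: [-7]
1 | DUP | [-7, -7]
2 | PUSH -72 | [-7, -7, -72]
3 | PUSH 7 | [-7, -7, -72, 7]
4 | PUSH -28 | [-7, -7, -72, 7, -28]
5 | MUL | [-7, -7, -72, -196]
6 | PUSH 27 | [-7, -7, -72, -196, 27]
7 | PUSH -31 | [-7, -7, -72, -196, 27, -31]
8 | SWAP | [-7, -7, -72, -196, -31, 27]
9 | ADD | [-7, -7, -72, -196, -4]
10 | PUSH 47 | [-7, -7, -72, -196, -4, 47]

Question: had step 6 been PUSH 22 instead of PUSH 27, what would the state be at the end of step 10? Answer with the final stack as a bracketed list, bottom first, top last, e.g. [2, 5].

(re-executing from step 6 with the substitution; state before step 6: [-7, -7, -72, -196])
6 | PUSH 22 | [-7, -7, -72, -196, 22]
7 | PUSH -31 | [-7, -7, -72, -196, 22, -31]
8 | SWAP | [-7, -7, -72, -196, -31, 22]
9 | ADD | [-7, -7, -72, -196, -9]
10 | PUSH 47 | [-7, -7, -72, -196, -9, 47]

[-7, -7, -72, -196, -9, 47]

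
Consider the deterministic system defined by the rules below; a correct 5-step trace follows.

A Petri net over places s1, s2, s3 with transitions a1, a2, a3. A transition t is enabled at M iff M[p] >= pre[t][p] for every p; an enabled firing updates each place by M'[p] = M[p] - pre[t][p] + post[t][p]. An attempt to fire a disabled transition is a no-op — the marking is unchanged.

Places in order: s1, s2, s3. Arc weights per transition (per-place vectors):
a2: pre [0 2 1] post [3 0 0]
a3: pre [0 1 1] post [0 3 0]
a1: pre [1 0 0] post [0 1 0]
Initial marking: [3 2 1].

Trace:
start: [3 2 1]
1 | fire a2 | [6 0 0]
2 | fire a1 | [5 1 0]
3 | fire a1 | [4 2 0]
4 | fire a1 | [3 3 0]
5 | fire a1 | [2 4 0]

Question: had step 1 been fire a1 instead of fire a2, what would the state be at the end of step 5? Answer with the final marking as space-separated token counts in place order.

0 5 1

(re-executing from step 1 with the substitution; state before step 1: [3 2 1])
1 | fire a1 | [2 3 1]
2 | fire a1 | [1 4 1]
3 | fire a1 | [0 5 1]
4 | fire a1 | [0 5 1]
5 | fire a1 | [0 5 1]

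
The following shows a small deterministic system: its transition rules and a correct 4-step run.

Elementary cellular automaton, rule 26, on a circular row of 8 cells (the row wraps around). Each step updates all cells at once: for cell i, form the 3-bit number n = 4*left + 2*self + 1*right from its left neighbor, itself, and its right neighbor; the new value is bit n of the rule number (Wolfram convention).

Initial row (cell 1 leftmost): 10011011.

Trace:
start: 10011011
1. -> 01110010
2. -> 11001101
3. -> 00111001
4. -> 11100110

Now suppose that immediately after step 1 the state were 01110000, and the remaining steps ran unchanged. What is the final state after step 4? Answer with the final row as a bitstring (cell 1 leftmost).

state after step 1 := 01110000
2. -> 11001000
3. -> 10110101
4. -> 00100001

00100001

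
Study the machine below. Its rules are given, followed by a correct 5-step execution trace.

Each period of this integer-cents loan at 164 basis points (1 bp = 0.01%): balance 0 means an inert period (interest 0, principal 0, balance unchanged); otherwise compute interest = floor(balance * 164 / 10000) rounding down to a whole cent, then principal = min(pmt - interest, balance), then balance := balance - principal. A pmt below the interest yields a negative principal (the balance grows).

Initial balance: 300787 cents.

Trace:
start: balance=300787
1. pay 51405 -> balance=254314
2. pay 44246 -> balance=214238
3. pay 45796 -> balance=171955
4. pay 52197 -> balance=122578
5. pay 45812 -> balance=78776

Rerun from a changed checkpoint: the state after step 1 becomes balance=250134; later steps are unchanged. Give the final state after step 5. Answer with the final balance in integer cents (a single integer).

74315

state after step 1 := balance=250134
2. pay 44246 -> balance=209990
3. pay 45796 -> balance=167637
4. pay 52197 -> balance=118189
5. pay 45812 -> balance=74315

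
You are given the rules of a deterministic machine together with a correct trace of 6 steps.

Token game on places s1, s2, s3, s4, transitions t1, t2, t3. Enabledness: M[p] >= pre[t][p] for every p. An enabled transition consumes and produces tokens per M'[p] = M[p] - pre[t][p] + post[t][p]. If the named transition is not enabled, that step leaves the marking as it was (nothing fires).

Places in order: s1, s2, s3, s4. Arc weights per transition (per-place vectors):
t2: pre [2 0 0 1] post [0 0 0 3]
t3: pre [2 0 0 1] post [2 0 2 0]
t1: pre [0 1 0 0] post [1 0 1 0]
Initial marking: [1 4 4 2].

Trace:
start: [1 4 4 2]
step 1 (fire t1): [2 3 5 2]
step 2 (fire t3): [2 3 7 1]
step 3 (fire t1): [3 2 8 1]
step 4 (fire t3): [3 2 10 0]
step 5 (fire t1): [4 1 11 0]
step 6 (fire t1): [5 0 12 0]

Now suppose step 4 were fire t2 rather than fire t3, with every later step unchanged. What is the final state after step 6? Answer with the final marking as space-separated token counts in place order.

(re-executing from step 4 with the substitution; state before step 4: [3 2 8 1])
step 4 (fire t2): [1 2 8 3]
step 5 (fire t1): [2 1 9 3]
step 6 (fire t1): [3 0 10 3]

3 0 10 3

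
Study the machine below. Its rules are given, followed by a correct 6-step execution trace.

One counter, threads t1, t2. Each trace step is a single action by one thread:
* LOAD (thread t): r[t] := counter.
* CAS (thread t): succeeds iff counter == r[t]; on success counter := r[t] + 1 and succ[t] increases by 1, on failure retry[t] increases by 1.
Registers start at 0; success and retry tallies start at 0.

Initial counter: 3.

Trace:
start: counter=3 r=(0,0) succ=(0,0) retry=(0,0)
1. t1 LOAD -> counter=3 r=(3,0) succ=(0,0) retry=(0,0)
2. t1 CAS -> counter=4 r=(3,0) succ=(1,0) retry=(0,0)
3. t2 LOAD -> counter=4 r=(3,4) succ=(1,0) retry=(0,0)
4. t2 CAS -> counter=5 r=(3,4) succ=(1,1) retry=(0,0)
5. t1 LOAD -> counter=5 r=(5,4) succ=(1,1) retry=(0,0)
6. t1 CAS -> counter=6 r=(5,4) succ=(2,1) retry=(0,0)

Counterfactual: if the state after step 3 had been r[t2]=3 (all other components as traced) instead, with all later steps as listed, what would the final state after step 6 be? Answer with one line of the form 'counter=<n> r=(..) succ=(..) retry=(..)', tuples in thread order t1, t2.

state after step 3 := counter=4 r=(3,3) succ=(1,0) retry=(0,0)
4. t2 CAS -> counter=4 r=(3,3) succ=(1,0) retry=(0,1)
5. t1 LOAD -> counter=4 r=(4,3) succ=(1,0) retry=(0,1)
6. t1 CAS -> counter=5 r=(4,3) succ=(2,0) retry=(0,1)

counter=5 r=(4,3) succ=(2,0) retry=(0,1)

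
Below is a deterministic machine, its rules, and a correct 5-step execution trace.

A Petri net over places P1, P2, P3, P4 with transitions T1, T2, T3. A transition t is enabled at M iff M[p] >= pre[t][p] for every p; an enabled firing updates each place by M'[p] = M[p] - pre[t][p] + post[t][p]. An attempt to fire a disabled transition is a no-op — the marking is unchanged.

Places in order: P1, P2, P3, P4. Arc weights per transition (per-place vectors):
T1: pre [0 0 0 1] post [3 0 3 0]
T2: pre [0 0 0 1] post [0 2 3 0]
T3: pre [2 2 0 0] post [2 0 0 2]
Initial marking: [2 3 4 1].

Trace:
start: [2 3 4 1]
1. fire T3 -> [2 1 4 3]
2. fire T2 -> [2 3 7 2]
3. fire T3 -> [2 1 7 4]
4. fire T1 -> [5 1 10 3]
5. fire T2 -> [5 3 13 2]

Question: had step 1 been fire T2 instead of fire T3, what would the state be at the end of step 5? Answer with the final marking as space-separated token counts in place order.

(re-executing from step 1 with the substitution; state before step 1: [2 3 4 1])
1. fire T2 -> [2 5 7 0]
2. fire T2 -> [2 5 7 0]
3. fire T3 -> [2 3 7 2]
4. fire T1 -> [5 3 10 1]
5. fire T2 -> [5 5 13 0]

5 5 13 0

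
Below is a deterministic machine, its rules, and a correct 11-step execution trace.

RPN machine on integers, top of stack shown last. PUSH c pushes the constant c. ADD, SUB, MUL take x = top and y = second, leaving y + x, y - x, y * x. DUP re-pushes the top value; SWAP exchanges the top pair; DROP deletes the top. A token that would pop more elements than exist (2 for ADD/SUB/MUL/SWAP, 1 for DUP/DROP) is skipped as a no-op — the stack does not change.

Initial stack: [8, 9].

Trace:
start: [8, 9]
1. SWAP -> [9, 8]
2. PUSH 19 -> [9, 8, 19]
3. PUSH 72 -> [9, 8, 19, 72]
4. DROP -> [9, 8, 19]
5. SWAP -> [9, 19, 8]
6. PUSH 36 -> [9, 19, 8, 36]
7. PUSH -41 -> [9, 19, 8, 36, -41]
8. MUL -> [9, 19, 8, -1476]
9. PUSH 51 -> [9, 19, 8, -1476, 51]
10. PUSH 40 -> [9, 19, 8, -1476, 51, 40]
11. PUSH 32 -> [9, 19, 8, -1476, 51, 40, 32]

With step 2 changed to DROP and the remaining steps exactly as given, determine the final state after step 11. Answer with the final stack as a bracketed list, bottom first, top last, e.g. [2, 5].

(re-executing from step 2 with the substitution; state before step 2: [9, 8])
2. DROP -> [9]
3. PUSH 72 -> [9, 72]
4. DROP -> [9]
5. SWAP -> [9]
6. PUSH 36 -> [9, 36]
7. PUSH -41 -> [9, 36, -41]
8. MUL -> [9, -1476]
9. PUSH 51 -> [9, -1476, 51]
10. PUSH 40 -> [9, -1476, 51, 40]
11. PUSH 32 -> [9, -1476, 51, 40, 32]

[9, -1476, 51, 40, 32]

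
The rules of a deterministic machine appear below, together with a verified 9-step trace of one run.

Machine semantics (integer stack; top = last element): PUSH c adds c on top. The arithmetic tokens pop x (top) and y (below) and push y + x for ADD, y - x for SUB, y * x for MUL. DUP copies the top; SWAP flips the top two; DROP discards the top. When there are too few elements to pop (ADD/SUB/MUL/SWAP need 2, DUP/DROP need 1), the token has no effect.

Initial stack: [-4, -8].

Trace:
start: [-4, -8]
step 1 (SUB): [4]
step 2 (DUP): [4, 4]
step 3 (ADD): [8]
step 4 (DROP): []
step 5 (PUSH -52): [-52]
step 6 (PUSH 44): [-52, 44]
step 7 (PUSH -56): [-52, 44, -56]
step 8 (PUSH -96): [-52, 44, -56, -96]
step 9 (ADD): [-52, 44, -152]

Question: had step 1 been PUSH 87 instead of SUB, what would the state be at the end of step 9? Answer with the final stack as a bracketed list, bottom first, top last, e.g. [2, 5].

[-4, -8, -52, 44, -152]

(re-executing from step 1 with the substitution; state before step 1: [-4, -8])
step 1 (PUSH 87): [-4, -8, 87]
step 2 (DUP): [-4, -8, 87, 87]
step 3 (ADD): [-4, -8, 174]
step 4 (DROP): [-4, -8]
step 5 (PUSH -52): [-4, -8, -52]
step 6 (PUSH 44): [-4, -8, -52, 44]
step 7 (PUSH -56): [-4, -8, -52, 44, -56]
step 8 (PUSH -96): [-4, -8, -52, 44, -56, -96]
step 9 (ADD): [-4, -8, -52, 44, -152]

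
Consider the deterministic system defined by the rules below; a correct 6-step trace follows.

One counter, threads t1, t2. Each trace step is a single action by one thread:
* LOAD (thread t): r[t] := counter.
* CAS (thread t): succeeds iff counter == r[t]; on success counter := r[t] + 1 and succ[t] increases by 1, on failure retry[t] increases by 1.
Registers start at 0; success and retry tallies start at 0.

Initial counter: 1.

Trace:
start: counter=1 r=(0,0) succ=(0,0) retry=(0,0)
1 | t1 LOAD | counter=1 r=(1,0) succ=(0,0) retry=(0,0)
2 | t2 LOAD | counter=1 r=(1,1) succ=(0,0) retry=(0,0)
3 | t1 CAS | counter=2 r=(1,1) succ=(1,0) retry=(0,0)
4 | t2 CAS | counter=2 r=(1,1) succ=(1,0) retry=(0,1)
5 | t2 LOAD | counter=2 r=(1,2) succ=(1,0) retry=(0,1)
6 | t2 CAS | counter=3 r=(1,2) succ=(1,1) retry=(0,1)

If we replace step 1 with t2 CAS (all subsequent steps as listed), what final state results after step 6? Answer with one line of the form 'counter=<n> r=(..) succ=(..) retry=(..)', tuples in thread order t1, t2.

(re-executing from step 1 with the substitution; state before step 1: counter=1 r=(0,0) succ=(0,0) retry=(0,0))
1 | t2 CAS | counter=1 r=(0,0) succ=(0,0) retry=(0,1)
2 | t2 LOAD | counter=1 r=(0,1) succ=(0,0) retry=(0,1)
3 | t1 CAS | counter=1 r=(0,1) succ=(0,0) retry=(1,1)
4 | t2 CAS | counter=2 r=(0,1) succ=(0,1) retry=(1,1)
5 | t2 LOAD | counter=2 r=(0,2) succ=(0,1) retry=(1,1)
6 | t2 CAS | counter=3 r=(0,2) succ=(0,2) retry=(1,1)

counter=3 r=(0,2) succ=(0,2) retry=(1,1)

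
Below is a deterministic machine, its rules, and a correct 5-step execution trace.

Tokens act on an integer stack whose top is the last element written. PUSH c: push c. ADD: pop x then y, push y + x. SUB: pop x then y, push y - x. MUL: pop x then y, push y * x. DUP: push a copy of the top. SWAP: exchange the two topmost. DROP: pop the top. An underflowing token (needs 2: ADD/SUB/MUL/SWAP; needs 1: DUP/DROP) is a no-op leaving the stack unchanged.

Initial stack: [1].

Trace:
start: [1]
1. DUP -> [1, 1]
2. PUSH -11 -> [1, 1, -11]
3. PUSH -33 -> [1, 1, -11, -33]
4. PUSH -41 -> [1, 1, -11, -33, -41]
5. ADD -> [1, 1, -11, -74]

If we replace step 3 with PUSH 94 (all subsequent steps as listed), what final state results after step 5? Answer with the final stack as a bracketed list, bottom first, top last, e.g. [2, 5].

(re-executing from step 3 with the substitution; state before step 3: [1, 1, -11])
3. PUSH 94 -> [1, 1, -11, 94]
4. PUSH -41 -> [1, 1, -11, 94, -41]
5. ADD -> [1, 1, -11, 53]

[1, 1, -11, 53]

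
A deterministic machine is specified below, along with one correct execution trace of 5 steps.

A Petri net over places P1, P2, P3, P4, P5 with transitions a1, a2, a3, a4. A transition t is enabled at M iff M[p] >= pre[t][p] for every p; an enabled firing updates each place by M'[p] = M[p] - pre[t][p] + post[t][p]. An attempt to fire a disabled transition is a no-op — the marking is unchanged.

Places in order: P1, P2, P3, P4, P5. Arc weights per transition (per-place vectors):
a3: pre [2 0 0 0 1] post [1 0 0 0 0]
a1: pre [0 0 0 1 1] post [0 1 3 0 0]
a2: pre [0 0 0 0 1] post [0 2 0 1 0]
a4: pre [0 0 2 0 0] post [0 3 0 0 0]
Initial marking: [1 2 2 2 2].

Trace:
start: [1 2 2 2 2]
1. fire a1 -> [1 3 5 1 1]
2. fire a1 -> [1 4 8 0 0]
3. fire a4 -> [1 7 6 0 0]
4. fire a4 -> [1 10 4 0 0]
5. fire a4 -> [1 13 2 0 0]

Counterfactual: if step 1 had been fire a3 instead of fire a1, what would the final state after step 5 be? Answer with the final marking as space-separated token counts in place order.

(re-executing from step 1 with the substitution; state before step 1: [1 2 2 2 2])
1. fire a3 -> [1 2 2 2 2]
2. fire a1 -> [1 3 5 1 1]
3. fire a4 -> [1 6 3 1 1]
4. fire a4 -> [1 9 1 1 1]
5. fire a4 -> [1 9 1 1 1]

1 9 1 1 1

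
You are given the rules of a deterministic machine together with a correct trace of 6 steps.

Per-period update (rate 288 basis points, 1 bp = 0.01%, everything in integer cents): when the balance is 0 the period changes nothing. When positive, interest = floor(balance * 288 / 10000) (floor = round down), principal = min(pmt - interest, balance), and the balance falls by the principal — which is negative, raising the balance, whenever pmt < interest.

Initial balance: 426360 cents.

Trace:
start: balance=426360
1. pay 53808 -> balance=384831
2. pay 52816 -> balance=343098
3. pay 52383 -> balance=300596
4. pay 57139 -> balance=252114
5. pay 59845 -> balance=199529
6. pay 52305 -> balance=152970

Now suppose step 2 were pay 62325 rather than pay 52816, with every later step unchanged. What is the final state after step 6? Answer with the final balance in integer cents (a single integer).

(re-executing from step 2 with the substitution; state before step 2: balance=384831)
2. pay 62325 -> balance=333589
3. pay 52383 -> balance=290813
4. pay 57139 -> balance=242049
5. pay 59845 -> balance=189175
6. pay 52305 -> balance=142318

142318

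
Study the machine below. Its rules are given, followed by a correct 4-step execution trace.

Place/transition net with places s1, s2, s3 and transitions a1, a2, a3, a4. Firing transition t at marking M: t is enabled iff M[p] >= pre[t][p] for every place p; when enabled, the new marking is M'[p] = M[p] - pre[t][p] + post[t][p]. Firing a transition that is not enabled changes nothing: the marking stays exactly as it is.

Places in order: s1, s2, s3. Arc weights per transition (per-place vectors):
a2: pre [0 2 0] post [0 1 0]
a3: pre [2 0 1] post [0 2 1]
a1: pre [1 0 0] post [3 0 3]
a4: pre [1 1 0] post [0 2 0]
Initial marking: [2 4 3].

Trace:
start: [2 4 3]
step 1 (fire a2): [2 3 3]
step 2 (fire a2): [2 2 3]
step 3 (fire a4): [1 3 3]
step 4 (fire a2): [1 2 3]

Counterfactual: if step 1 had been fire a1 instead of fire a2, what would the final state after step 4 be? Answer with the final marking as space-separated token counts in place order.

(re-executing from step 1 with the substitution; state before step 1: [2 4 3])
step 1 (fire a1): [4 4 6]
step 2 (fire a2): [4 3 6]
step 3 (fire a4): [3 4 6]
step 4 (fire a2): [3 3 6]

3 3 6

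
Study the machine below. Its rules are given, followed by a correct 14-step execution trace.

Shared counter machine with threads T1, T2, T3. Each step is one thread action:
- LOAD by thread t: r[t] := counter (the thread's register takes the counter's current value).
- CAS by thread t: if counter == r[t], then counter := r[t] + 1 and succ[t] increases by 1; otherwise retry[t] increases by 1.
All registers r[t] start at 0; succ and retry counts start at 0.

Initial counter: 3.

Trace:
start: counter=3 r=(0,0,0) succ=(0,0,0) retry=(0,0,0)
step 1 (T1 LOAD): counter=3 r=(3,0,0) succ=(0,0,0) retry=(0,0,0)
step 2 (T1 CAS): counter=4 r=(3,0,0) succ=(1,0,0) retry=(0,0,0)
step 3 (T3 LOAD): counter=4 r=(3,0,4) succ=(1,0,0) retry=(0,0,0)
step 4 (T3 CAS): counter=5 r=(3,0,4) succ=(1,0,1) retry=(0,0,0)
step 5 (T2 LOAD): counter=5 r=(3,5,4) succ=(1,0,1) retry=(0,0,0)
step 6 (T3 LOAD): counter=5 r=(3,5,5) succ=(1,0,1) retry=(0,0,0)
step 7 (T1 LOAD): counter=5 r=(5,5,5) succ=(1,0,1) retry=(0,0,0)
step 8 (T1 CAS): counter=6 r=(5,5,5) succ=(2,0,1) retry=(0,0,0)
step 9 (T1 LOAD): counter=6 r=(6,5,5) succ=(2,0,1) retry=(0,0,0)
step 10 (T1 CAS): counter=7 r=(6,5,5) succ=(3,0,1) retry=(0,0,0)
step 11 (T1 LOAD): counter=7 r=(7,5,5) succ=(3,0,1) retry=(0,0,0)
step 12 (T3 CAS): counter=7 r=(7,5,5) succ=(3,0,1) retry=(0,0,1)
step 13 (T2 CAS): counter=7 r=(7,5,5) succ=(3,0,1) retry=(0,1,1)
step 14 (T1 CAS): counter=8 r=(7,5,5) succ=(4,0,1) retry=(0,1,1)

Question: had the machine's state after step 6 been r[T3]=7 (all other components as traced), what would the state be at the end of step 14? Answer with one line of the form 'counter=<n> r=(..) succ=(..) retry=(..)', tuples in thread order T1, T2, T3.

state after step 6 := counter=5 r=(3,5,7) succ=(1,0,1) retry=(0,0,0)
step 7 (T1 LOAD): counter=5 r=(5,5,7) succ=(1,0,1) retry=(0,0,0)
step 8 (T1 CAS): counter=6 r=(5,5,7) succ=(2,0,1) retry=(0,0,0)
step 9 (T1 LOAD): counter=6 r=(6,5,7) succ=(2,0,1) retry=(0,0,0)
step 10 (T1 CAS): counter=7 r=(6,5,7) succ=(3,0,1) retry=(0,0,0)
step 11 (T1 LOAD): counter=7 r=(7,5,7) succ=(3,0,1) retry=(0,0,0)
step 12 (T3 CAS): counter=8 r=(7,5,7) succ=(3,0,2) retry=(0,0,0)
step 13 (T2 CAS): counter=8 r=(7,5,7) succ=(3,0,2) retry=(0,1,0)
step 14 (T1 CAS): counter=8 r=(7,5,7) succ=(3,0,2) retry=(1,1,0)

counter=8 r=(7,5,7) succ=(3,0,2) retry=(1,1,0)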